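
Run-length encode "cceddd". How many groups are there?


Input: cceddd
Scanning for consecutive runs:
  Group 1: 'c' x 2 (positions 0-1)
  Group 2: 'e' x 1 (positions 2-2)
  Group 3: 'd' x 3 (positions 3-5)
Total groups: 3

3


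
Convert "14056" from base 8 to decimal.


Input: "14056" in base 8
Positional expansion:
  Digit '1' (value 1) x 8^4 = 4096
  Digit '4' (value 4) x 8^3 = 2048
  Digit '0' (value 0) x 8^2 = 0
  Digit '5' (value 5) x 8^1 = 40
  Digit '6' (value 6) x 8^0 = 6
Sum = 6190

6190


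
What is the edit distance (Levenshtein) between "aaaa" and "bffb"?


Computing edit distance: "aaaa" -> "bffb"
DP table:
           b    f    f    b
      0    1    2    3    4
  a   1    1    2    3    4
  a   2    2    2    3    4
  a   3    3    3    3    4
  a   4    4    4    4    4
Edit distance = dp[4][4] = 4

4


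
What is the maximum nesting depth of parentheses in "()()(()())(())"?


Input: "()()(()())(())"
Tracking depth:
  Position 0 '(': depth becomes 1
  Position 1 ')': depth becomes 0
  Position 2 '(': depth becomes 1
  Position 3 ')': depth becomes 0
  Position 4 '(': depth becomes 1
  Position 5 '(': depth becomes 2
  Position 6 ')': depth becomes 1
  Position 7 '(': depth becomes 2
  Position 8 ')': depth becomes 1
  Position 9 ')': depth becomes 0
  Position 10 '(': depth becomes 1
  Position 11 '(': depth becomes 2
  Position 12 ')': depth becomes 1
  Position 13 ')': depth becomes 0
Maximum depth reached: 2

2


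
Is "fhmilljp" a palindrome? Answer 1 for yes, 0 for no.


Input: fhmilljp
Reversed: pjllimhf
  Compare pos 0 ('f') with pos 7 ('p'): MISMATCH
  Compare pos 1 ('h') with pos 6 ('j'): MISMATCH
  Compare pos 2 ('m') with pos 5 ('l'): MISMATCH
  Compare pos 3 ('i') with pos 4 ('l'): MISMATCH
Result: not a palindrome

0


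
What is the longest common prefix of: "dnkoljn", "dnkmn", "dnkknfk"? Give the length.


Words: dnkoljn, dnkmn, dnkknfk
  Position 0: all 'd' => match
  Position 1: all 'n' => match
  Position 2: all 'k' => match
  Position 3: ('o', 'm', 'k') => mismatch, stop
LCP = "dnk" (length 3)

3


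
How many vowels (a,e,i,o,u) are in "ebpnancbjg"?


Input: ebpnancbjg
Checking each character:
  'e' at position 0: vowel (running total: 1)
  'b' at position 1: consonant
  'p' at position 2: consonant
  'n' at position 3: consonant
  'a' at position 4: vowel (running total: 2)
  'n' at position 5: consonant
  'c' at position 6: consonant
  'b' at position 7: consonant
  'j' at position 8: consonant
  'g' at position 9: consonant
Total vowels: 2

2


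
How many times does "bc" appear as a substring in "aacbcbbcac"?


Searching for "bc" in "aacbcbbcac"
Scanning each position:
  Position 0: "aa" => no
  Position 1: "ac" => no
  Position 2: "cb" => no
  Position 3: "bc" => MATCH
  Position 4: "cb" => no
  Position 5: "bb" => no
  Position 6: "bc" => MATCH
  Position 7: "ca" => no
  Position 8: "ac" => no
Total occurrences: 2

2


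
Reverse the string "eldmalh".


Input: eldmalh
Reading characters right to left:
  Position 6: 'h'
  Position 5: 'l'
  Position 4: 'a'
  Position 3: 'm'
  Position 2: 'd'
  Position 1: 'l'
  Position 0: 'e'
Reversed: hlamdle

hlamdle


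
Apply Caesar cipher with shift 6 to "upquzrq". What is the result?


Caesar cipher: shift "upquzrq" by 6
  'u' (pos 20) + 6 = pos 0 = 'a'
  'p' (pos 15) + 6 = pos 21 = 'v'
  'q' (pos 16) + 6 = pos 22 = 'w'
  'u' (pos 20) + 6 = pos 0 = 'a'
  'z' (pos 25) + 6 = pos 5 = 'f'
  'r' (pos 17) + 6 = pos 23 = 'x'
  'q' (pos 16) + 6 = pos 22 = 'w'
Result: avwafxw

avwafxw


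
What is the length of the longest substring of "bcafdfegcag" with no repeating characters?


Input: "bcafdfegcag"
Sliding window (track last position of each char):
  Position 0 ('b'): window [0,0] length 1 -- new best
  Position 1 ('c'): window [0,1] length 2 -- new best
  Position 2 ('a'): window [0,2] length 3 -- new best
  Position 3 ('f'): window [0,3] length 4 -- new best
  Position 4 ('d'): window [0,4] length 5 -- new best
  Position 5 ('f'): repeat (last at 3), move window start to 4
  Position 5 ('f'): window [4,5] length 2
  Position 6 ('e'): window [4,6] length 3
  Position 7 ('g'): window [4,7] length 4
  Position 8 ('c'): window [4,8] length 5
  Position 9 ('a'): window [4,9] length 6 -- new best
  Position 10 ('g'): repeat (last at 7), move window start to 8
  Position 10 ('g'): window [8,10] length 3
Longest substring with no repeats: "dfegca" with length 6

6


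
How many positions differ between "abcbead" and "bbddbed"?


Comparing "abcbead" and "bbddbed" position by position:
  Position 0: 'a' vs 'b' => DIFFER
  Position 1: 'b' vs 'b' => same
  Position 2: 'c' vs 'd' => DIFFER
  Position 3: 'b' vs 'd' => DIFFER
  Position 4: 'e' vs 'b' => DIFFER
  Position 5: 'a' vs 'e' => DIFFER
  Position 6: 'd' vs 'd' => same
Positions that differ: 5

5


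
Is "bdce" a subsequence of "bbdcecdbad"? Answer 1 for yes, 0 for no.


Check if "bdce" is a subsequence of "bbdcecdbad"
Greedy scan:
  Position 0 ('b'): matches sub[0] = 'b'
  Position 1 ('b'): no match needed
  Position 2 ('d'): matches sub[1] = 'd'
  Position 3 ('c'): matches sub[2] = 'c'
  Position 4 ('e'): matches sub[3] = 'e'
  Position 5 ('c'): no match needed
  Position 6 ('d'): no match needed
  Position 7 ('b'): no match needed
  Position 8 ('a'): no match needed
  Position 9 ('d'): no match needed
All 4 characters matched => is a subsequence

1


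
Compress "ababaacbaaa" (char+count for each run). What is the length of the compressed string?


Input: ababaacbaaa
Runs:
  'a' x 1 => "a1"
  'b' x 1 => "b1"
  'a' x 1 => "a1"
  'b' x 1 => "b1"
  'a' x 2 => "a2"
  'c' x 1 => "c1"
  'b' x 1 => "b1"
  'a' x 3 => "a3"
Compressed: "a1b1a1b1a2c1b1a3"
Compressed length: 16

16


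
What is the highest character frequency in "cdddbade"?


Input: cdddbade
Character counts:
  'a': 1
  'b': 1
  'c': 1
  'd': 4
  'e': 1
Maximum frequency: 4

4


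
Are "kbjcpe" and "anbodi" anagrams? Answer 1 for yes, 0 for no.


Strings: "kbjcpe", "anbodi"
Sorted first:  bcejkp
Sorted second: abdino
Differ at position 0: 'b' vs 'a' => not anagrams

0


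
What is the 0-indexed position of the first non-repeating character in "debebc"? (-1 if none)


Input: debebc
Character frequencies:
  'b': 2
  'c': 1
  'd': 1
  'e': 2
Scanning left to right for freq == 1:
  Position 0 ('d'): unique! => answer = 0

0


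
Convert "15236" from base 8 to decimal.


Input: "15236" in base 8
Positional expansion:
  Digit '1' (value 1) x 8^4 = 4096
  Digit '5' (value 5) x 8^3 = 2560
  Digit '2' (value 2) x 8^2 = 128
  Digit '3' (value 3) x 8^1 = 24
  Digit '6' (value 6) x 8^0 = 6
Sum = 6814

6814


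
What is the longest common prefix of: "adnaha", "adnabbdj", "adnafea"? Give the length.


Words: adnaha, adnabbdj, adnafea
  Position 0: all 'a' => match
  Position 1: all 'd' => match
  Position 2: all 'n' => match
  Position 3: all 'a' => match
  Position 4: ('h', 'b', 'f') => mismatch, stop
LCP = "adna" (length 4)

4


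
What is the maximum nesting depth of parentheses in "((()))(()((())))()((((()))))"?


Input: "((()))(()((())))()((((()))))"
Tracking depth:
  Position 0 '(': depth becomes 1
  Position 1 '(': depth becomes 2
  Position 2 '(': depth becomes 3
  Position 3 ')': depth becomes 2
  Position 4 ')': depth becomes 1
  Position 5 ')': depth becomes 0
  Position 6 '(': depth becomes 1
  Position 7 '(': depth becomes 2
  Position 8 ')': depth becomes 1
  Position 9 '(': depth becomes 2
  Position 10 '(': depth becomes 3
  Position 11 '(': depth becomes 4
  Position 12 ')': depth becomes 3
  Position 13 ')': depth becomes 2
  Position 14 ')': depth becomes 1
  Position 15 ')': depth becomes 0
  Position 16 '(': depth becomes 1
  Position 17 ')': depth becomes 0
  Position 18 '(': depth becomes 1
  Position 19 '(': depth becomes 2
  Position 20 '(': depth becomes 3
  Position 21 '(': depth becomes 4
  Position 22 '(': depth becomes 5
  Position 23 ')': depth becomes 4
  Position 24 ')': depth becomes 3
  Position 25 ')': depth becomes 2
  Position 26 ')': depth becomes 1
  Position 27 ')': depth becomes 0
Maximum depth reached: 5

5


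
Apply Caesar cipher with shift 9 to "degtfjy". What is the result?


Caesar cipher: shift "degtfjy" by 9
  'd' (pos 3) + 9 = pos 12 = 'm'
  'e' (pos 4) + 9 = pos 13 = 'n'
  'g' (pos 6) + 9 = pos 15 = 'p'
  't' (pos 19) + 9 = pos 2 = 'c'
  'f' (pos 5) + 9 = pos 14 = 'o'
  'j' (pos 9) + 9 = pos 18 = 's'
  'y' (pos 24) + 9 = pos 7 = 'h'
Result: mnpcosh

mnpcosh


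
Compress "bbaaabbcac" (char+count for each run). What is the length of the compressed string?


Input: bbaaabbcac
Runs:
  'b' x 2 => "b2"
  'a' x 3 => "a3"
  'b' x 2 => "b2"
  'c' x 1 => "c1"
  'a' x 1 => "a1"
  'c' x 1 => "c1"
Compressed: "b2a3b2c1a1c1"
Compressed length: 12

12


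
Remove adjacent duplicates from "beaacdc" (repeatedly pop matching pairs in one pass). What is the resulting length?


Input: beaacdc
Stack-based adjacent duplicate removal:
  Read 'b': push. Stack: b
  Read 'e': push. Stack: be
  Read 'a': push. Stack: bea
  Read 'a': matches stack top 'a' => pop. Stack: be
  Read 'c': push. Stack: bec
  Read 'd': push. Stack: becd
  Read 'c': push. Stack: becdc
Final stack: "becdc" (length 5)

5


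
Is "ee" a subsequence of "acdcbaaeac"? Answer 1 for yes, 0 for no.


Check if "ee" is a subsequence of "acdcbaaeac"
Greedy scan:
  Position 0 ('a'): no match needed
  Position 1 ('c'): no match needed
  Position 2 ('d'): no match needed
  Position 3 ('c'): no match needed
  Position 4 ('b'): no match needed
  Position 5 ('a'): no match needed
  Position 6 ('a'): no match needed
  Position 7 ('e'): matches sub[0] = 'e'
  Position 8 ('a'): no match needed
  Position 9 ('c'): no match needed
Only matched 1/2 characters => not a subsequence

0


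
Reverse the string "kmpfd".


Input: kmpfd
Reading characters right to left:
  Position 4: 'd'
  Position 3: 'f'
  Position 2: 'p'
  Position 1: 'm'
  Position 0: 'k'
Reversed: dfpmk

dfpmk


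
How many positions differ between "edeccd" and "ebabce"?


Comparing "edeccd" and "ebabce" position by position:
  Position 0: 'e' vs 'e' => same
  Position 1: 'd' vs 'b' => DIFFER
  Position 2: 'e' vs 'a' => DIFFER
  Position 3: 'c' vs 'b' => DIFFER
  Position 4: 'c' vs 'c' => same
  Position 5: 'd' vs 'e' => DIFFER
Positions that differ: 4

4


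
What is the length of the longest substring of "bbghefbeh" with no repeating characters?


Input: "bbghefbeh"
Sliding window (track last position of each char):
  Position 0 ('b'): window [0,0] length 1 -- new best
  Position 1 ('b'): repeat (last at 0), move window start to 1
  Position 1 ('b'): window [1,1] length 1
  Position 2 ('g'): window [1,2] length 2 -- new best
  Position 3 ('h'): window [1,3] length 3 -- new best
  Position 4 ('e'): window [1,4] length 4 -- new best
  Position 5 ('f'): window [1,5] length 5 -- new best
  Position 6 ('b'): repeat (last at 1), move window start to 2
  Position 6 ('b'): window [2,6] length 5
  Position 7 ('e'): repeat (last at 4), move window start to 5
  Position 7 ('e'): window [5,7] length 3
  Position 8 ('h'): window [5,8] length 4
Longest substring with no repeats: "bghef" with length 5

5


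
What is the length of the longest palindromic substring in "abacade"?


Input: "abacade"
Checking substrings for palindromes:
  [0:3] "aba" (len 3) => palindrome
  [2:5] "aca" (len 3) => palindrome
Longest palindromic substring: "aba" with length 3

3


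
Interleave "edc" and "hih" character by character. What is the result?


Interleaving "edc" and "hih":
  Position 0: 'e' from first, 'h' from second => "eh"
  Position 1: 'd' from first, 'i' from second => "di"
  Position 2: 'c' from first, 'h' from second => "ch"
Result: ehdich

ehdich


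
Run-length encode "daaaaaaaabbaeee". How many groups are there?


Input: daaaaaaaabbaeee
Scanning for consecutive runs:
  Group 1: 'd' x 1 (positions 0-0)
  Group 2: 'a' x 8 (positions 1-8)
  Group 3: 'b' x 2 (positions 9-10)
  Group 4: 'a' x 1 (positions 11-11)
  Group 5: 'e' x 3 (positions 12-14)
Total groups: 5

5


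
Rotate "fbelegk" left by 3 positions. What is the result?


Input: "fbelegk", rotate left by 3
First 3 characters: "fbe"
Remaining characters: "legk"
Concatenate remaining + first: "legk" + "fbe" = "legkfbe"

legkfbe


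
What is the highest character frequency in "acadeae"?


Input: acadeae
Character counts:
  'a': 3
  'c': 1
  'd': 1
  'e': 2
Maximum frequency: 3

3


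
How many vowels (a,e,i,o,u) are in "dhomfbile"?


Input: dhomfbile
Checking each character:
  'd' at position 0: consonant
  'h' at position 1: consonant
  'o' at position 2: vowel (running total: 1)
  'm' at position 3: consonant
  'f' at position 4: consonant
  'b' at position 5: consonant
  'i' at position 6: vowel (running total: 2)
  'l' at position 7: consonant
  'e' at position 8: vowel (running total: 3)
Total vowels: 3

3


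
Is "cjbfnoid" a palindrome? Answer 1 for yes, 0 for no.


Input: cjbfnoid
Reversed: dionfbjc
  Compare pos 0 ('c') with pos 7 ('d'): MISMATCH
  Compare pos 1 ('j') with pos 6 ('i'): MISMATCH
  Compare pos 2 ('b') with pos 5 ('o'): MISMATCH
  Compare pos 3 ('f') with pos 4 ('n'): MISMATCH
Result: not a palindrome

0


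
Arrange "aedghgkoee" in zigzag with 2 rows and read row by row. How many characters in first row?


Zigzag "aedghgkoee" into 2 rows:
Placing characters:
  'a' => row 0
  'e' => row 1
  'd' => row 0
  'g' => row 1
  'h' => row 0
  'g' => row 1
  'k' => row 0
  'o' => row 1
  'e' => row 0
  'e' => row 1
Rows:
  Row 0: "adhke"
  Row 1: "eggoe"
First row length: 5

5


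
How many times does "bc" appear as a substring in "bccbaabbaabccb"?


Searching for "bc" in "bccbaabbaabccb"
Scanning each position:
  Position 0: "bc" => MATCH
  Position 1: "cc" => no
  Position 2: "cb" => no
  Position 3: "ba" => no
  Position 4: "aa" => no
  Position 5: "ab" => no
  Position 6: "bb" => no
  Position 7: "ba" => no
  Position 8: "aa" => no
  Position 9: "ab" => no
  Position 10: "bc" => MATCH
  Position 11: "cc" => no
  Position 12: "cb" => no
Total occurrences: 2

2


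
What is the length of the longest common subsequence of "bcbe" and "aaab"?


LCS of "bcbe" and "aaab"
DP table:
           a    a    a    b
      0    0    0    0    0
  b   0    0    0    0    1
  c   0    0    0    0    1
  b   0    0    0    0    1
  e   0    0    0    0    1
LCS length = dp[4][4] = 1

1


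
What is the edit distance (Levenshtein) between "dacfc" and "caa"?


Computing edit distance: "dacfc" -> "caa"
DP table:
           c    a    a
      0    1    2    3
  d   1    1    2    3
  a   2    2    1    2
  c   3    2    2    2
  f   4    3    3    3
  c   5    4    4    4
Edit distance = dp[5][3] = 4

4


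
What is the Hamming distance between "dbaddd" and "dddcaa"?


Comparing "dbaddd" and "dddcaa" position by position:
  Position 0: 'd' vs 'd' => same
  Position 1: 'b' vs 'd' => differ
  Position 2: 'a' vs 'd' => differ
  Position 3: 'd' vs 'c' => differ
  Position 4: 'd' vs 'a' => differ
  Position 5: 'd' vs 'a' => differ
Total differences (Hamming distance): 5

5


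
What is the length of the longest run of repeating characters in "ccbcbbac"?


Input: "ccbcbbac"
Scanning for longest run:
  Position 1 ('c'): continues run of 'c', length=2
  Position 2 ('b'): new char, reset run to 1
  Position 3 ('c'): new char, reset run to 1
  Position 4 ('b'): new char, reset run to 1
  Position 5 ('b'): continues run of 'b', length=2
  Position 6 ('a'): new char, reset run to 1
  Position 7 ('c'): new char, reset run to 1
Longest run: 'c' with length 2

2


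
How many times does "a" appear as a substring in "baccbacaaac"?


Searching for "a" in "baccbacaaac"
Scanning each position:
  Position 0: "b" => no
  Position 1: "a" => MATCH
  Position 2: "c" => no
  Position 3: "c" => no
  Position 4: "b" => no
  Position 5: "a" => MATCH
  Position 6: "c" => no
  Position 7: "a" => MATCH
  Position 8: "a" => MATCH
  Position 9: "a" => MATCH
  Position 10: "c" => no
Total occurrences: 5

5


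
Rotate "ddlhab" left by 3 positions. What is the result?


Input: "ddlhab", rotate left by 3
First 3 characters: "ddl"
Remaining characters: "hab"
Concatenate remaining + first: "hab" + "ddl" = "habddl"

habddl


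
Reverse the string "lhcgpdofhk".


Input: lhcgpdofhk
Reading characters right to left:
  Position 9: 'k'
  Position 8: 'h'
  Position 7: 'f'
  Position 6: 'o'
  Position 5: 'd'
  Position 4: 'p'
  Position 3: 'g'
  Position 2: 'c'
  Position 1: 'h'
  Position 0: 'l'
Reversed: khfodpgchl

khfodpgchl


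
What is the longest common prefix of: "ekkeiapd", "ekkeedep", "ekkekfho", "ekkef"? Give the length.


Words: ekkeiapd, ekkeedep, ekkekfho, ekkef
  Position 0: all 'e' => match
  Position 1: all 'k' => match
  Position 2: all 'k' => match
  Position 3: all 'e' => match
  Position 4: ('i', 'e', 'k', 'f') => mismatch, stop
LCP = "ekke" (length 4)

4


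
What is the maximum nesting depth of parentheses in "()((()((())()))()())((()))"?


Input: "()((()((())()))()())((()))"
Tracking depth:
  Position 0 '(': depth becomes 1
  Position 1 ')': depth becomes 0
  Position 2 '(': depth becomes 1
  Position 3 '(': depth becomes 2
  Position 4 '(': depth becomes 3
  Position 5 ')': depth becomes 2
  Position 6 '(': depth becomes 3
  Position 7 '(': depth becomes 4
  Position 8 '(': depth becomes 5
  Position 9 ')': depth becomes 4
  Position 10 ')': depth becomes 3
  Position 11 '(': depth becomes 4
  Position 12 ')': depth becomes 3
  Position 13 ')': depth becomes 2
  Position 14 ')': depth becomes 1
  Position 15 '(': depth becomes 2
  Position 16 ')': depth becomes 1
  Position 17 '(': depth becomes 2
  Position 18 ')': depth becomes 1
  Position 19 ')': depth becomes 0
  Position 20 '(': depth becomes 1
  Position 21 '(': depth becomes 2
  Position 22 '(': depth becomes 3
  Position 23 ')': depth becomes 2
  Position 24 ')': depth becomes 1
  Position 25 ')': depth becomes 0
Maximum depth reached: 5

5


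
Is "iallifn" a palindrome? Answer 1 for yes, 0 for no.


Input: iallifn
Reversed: nfillai
  Compare pos 0 ('i') with pos 6 ('n'): MISMATCH
  Compare pos 1 ('a') with pos 5 ('f'): MISMATCH
  Compare pos 2 ('l') with pos 4 ('i'): MISMATCH
Result: not a palindrome

0


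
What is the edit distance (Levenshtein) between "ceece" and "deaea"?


Computing edit distance: "ceece" -> "deaea"
DP table:
           d    e    a    e    a
      0    1    2    3    4    5
  c   1    1    2    3    4    5
  e   2    2    1    2    3    4
  e   3    3    2    2    2    3
  c   4    4    3    3    3    3
  e   5    5    4    4    3    4
Edit distance = dp[5][5] = 4

4


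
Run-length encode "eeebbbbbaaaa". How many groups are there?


Input: eeebbbbbaaaa
Scanning for consecutive runs:
  Group 1: 'e' x 3 (positions 0-2)
  Group 2: 'b' x 5 (positions 3-7)
  Group 3: 'a' x 4 (positions 8-11)
Total groups: 3

3


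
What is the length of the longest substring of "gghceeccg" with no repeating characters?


Input: "gghceeccg"
Sliding window (track last position of each char):
  Position 0 ('g'): window [0,0] length 1 -- new best
  Position 1 ('g'): repeat (last at 0), move window start to 1
  Position 1 ('g'): window [1,1] length 1
  Position 2 ('h'): window [1,2] length 2 -- new best
  Position 3 ('c'): window [1,3] length 3 -- new best
  Position 4 ('e'): window [1,4] length 4 -- new best
  Position 5 ('e'): repeat (last at 4), move window start to 5
  Position 5 ('e'): window [5,5] length 1
  Position 6 ('c'): window [5,6] length 2
  Position 7 ('c'): repeat (last at 6), move window start to 7
  Position 7 ('c'): window [7,7] length 1
  Position 8 ('g'): window [7,8] length 2
Longest substring with no repeats: "ghce" with length 4

4


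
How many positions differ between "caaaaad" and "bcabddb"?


Comparing "caaaaad" and "bcabddb" position by position:
  Position 0: 'c' vs 'b' => DIFFER
  Position 1: 'a' vs 'c' => DIFFER
  Position 2: 'a' vs 'a' => same
  Position 3: 'a' vs 'b' => DIFFER
  Position 4: 'a' vs 'd' => DIFFER
  Position 5: 'a' vs 'd' => DIFFER
  Position 6: 'd' vs 'b' => DIFFER
Positions that differ: 6

6


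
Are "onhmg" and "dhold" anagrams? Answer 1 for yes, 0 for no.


Strings: "onhmg", "dhold"
Sorted first:  ghmno
Sorted second: ddhlo
Differ at position 0: 'g' vs 'd' => not anagrams

0


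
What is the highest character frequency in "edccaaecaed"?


Input: edccaaecaed
Character counts:
  'a': 3
  'c': 3
  'd': 2
  'e': 3
Maximum frequency: 3

3


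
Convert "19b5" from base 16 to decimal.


Input: "19b5" in base 16
Positional expansion:
  Digit '1' (value 1) x 16^3 = 4096
  Digit '9' (value 9) x 16^2 = 2304
  Digit 'b' (value 11) x 16^1 = 176
  Digit '5' (value 5) x 16^0 = 5
Sum = 6581

6581


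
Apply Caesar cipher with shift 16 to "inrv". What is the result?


Caesar cipher: shift "inrv" by 16
  'i' (pos 8) + 16 = pos 24 = 'y'
  'n' (pos 13) + 16 = pos 3 = 'd'
  'r' (pos 17) + 16 = pos 7 = 'h'
  'v' (pos 21) + 16 = pos 11 = 'l'
Result: ydhl

ydhl


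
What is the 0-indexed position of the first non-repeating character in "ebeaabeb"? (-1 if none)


Input: ebeaabeb
Character frequencies:
  'a': 2
  'b': 3
  'e': 3
Scanning left to right for freq == 1:
  Position 0 ('e'): freq=3, skip
  Position 1 ('b'): freq=3, skip
  Position 2 ('e'): freq=3, skip
  Position 3 ('a'): freq=2, skip
  Position 4 ('a'): freq=2, skip
  Position 5 ('b'): freq=3, skip
  Position 6 ('e'): freq=3, skip
  Position 7 ('b'): freq=3, skip
  No unique character found => answer = -1

-1


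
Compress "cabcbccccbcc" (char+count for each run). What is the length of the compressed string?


Input: cabcbccccbcc
Runs:
  'c' x 1 => "c1"
  'a' x 1 => "a1"
  'b' x 1 => "b1"
  'c' x 1 => "c1"
  'b' x 1 => "b1"
  'c' x 4 => "c4"
  'b' x 1 => "b1"
  'c' x 2 => "c2"
Compressed: "c1a1b1c1b1c4b1c2"
Compressed length: 16

16


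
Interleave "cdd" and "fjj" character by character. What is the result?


Interleaving "cdd" and "fjj":
  Position 0: 'c' from first, 'f' from second => "cf"
  Position 1: 'd' from first, 'j' from second => "dj"
  Position 2: 'd' from first, 'j' from second => "dj"
Result: cfdjdj

cfdjdj


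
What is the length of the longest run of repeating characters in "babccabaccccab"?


Input: "babccabaccccab"
Scanning for longest run:
  Position 1 ('a'): new char, reset run to 1
  Position 2 ('b'): new char, reset run to 1
  Position 3 ('c'): new char, reset run to 1
  Position 4 ('c'): continues run of 'c', length=2
  Position 5 ('a'): new char, reset run to 1
  Position 6 ('b'): new char, reset run to 1
  Position 7 ('a'): new char, reset run to 1
  Position 8 ('c'): new char, reset run to 1
  Position 9 ('c'): continues run of 'c', length=2
  Position 10 ('c'): continues run of 'c', length=3
  Position 11 ('c'): continues run of 'c', length=4
  Position 12 ('a'): new char, reset run to 1
  Position 13 ('b'): new char, reset run to 1
Longest run: 'c' with length 4

4


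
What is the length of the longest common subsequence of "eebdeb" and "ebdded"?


LCS of "eebdeb" and "ebdded"
DP table:
           e    b    d    d    e    d
      0    0    0    0    0    0    0
  e   0    1    1    1    1    1    1
  e   0    1    1    1    1    2    2
  b   0    1    2    2    2    2    2
  d   0    1    2    3    3    3    3
  e   0    1    2    3    3    4    4
  b   0    1    2    3    3    4    4
LCS length = dp[6][6] = 4

4


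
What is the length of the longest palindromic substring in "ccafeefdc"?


Input: "ccafeefdc"
Checking substrings for palindromes:
  [3:7] "feef" (len 4) => palindrome
  [0:2] "cc" (len 2) => palindrome
  [4:6] "ee" (len 2) => palindrome
Longest palindromic substring: "feef" with length 4

4


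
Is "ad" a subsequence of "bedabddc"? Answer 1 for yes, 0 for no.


Check if "ad" is a subsequence of "bedabddc"
Greedy scan:
  Position 0 ('b'): no match needed
  Position 1 ('e'): no match needed
  Position 2 ('d'): no match needed
  Position 3 ('a'): matches sub[0] = 'a'
  Position 4 ('b'): no match needed
  Position 5 ('d'): matches sub[1] = 'd'
  Position 6 ('d'): no match needed
  Position 7 ('c'): no match needed
All 2 characters matched => is a subsequence

1


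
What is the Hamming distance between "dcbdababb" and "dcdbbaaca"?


Comparing "dcbdababb" and "dcdbbaaca" position by position:
  Position 0: 'd' vs 'd' => same
  Position 1: 'c' vs 'c' => same
  Position 2: 'b' vs 'd' => differ
  Position 3: 'd' vs 'b' => differ
  Position 4: 'a' vs 'b' => differ
  Position 5: 'b' vs 'a' => differ
  Position 6: 'a' vs 'a' => same
  Position 7: 'b' vs 'c' => differ
  Position 8: 'b' vs 'a' => differ
Total differences (Hamming distance): 6

6


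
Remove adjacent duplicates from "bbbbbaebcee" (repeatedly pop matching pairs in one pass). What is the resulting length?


Input: bbbbbaebcee
Stack-based adjacent duplicate removal:
  Read 'b': push. Stack: b
  Read 'b': matches stack top 'b' => pop. Stack: (empty)
  Read 'b': push. Stack: b
  Read 'b': matches stack top 'b' => pop. Stack: (empty)
  Read 'b': push. Stack: b
  Read 'a': push. Stack: ba
  Read 'e': push. Stack: bae
  Read 'b': push. Stack: baeb
  Read 'c': push. Stack: baebc
  Read 'e': push. Stack: baebce
  Read 'e': matches stack top 'e' => pop. Stack: baebc
Final stack: "baebc" (length 5)

5


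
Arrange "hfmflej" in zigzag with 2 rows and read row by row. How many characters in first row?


Zigzag "hfmflej" into 2 rows:
Placing characters:
  'h' => row 0
  'f' => row 1
  'm' => row 0
  'f' => row 1
  'l' => row 0
  'e' => row 1
  'j' => row 0
Rows:
  Row 0: "hmlj"
  Row 1: "ffe"
First row length: 4

4


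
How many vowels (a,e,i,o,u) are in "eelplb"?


Input: eelplb
Checking each character:
  'e' at position 0: vowel (running total: 1)
  'e' at position 1: vowel (running total: 2)
  'l' at position 2: consonant
  'p' at position 3: consonant
  'l' at position 4: consonant
  'b' at position 5: consonant
Total vowels: 2

2


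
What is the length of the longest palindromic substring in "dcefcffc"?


Input: "dcefcffc"
Checking substrings for palindromes:
  [4:8] "cffc" (len 4) => palindrome
  [3:6] "fcf" (len 3) => palindrome
  [5:7] "ff" (len 2) => palindrome
Longest palindromic substring: "cffc" with length 4

4


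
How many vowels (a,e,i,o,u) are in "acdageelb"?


Input: acdageelb
Checking each character:
  'a' at position 0: vowel (running total: 1)
  'c' at position 1: consonant
  'd' at position 2: consonant
  'a' at position 3: vowel (running total: 2)
  'g' at position 4: consonant
  'e' at position 5: vowel (running total: 3)
  'e' at position 6: vowel (running total: 4)
  'l' at position 7: consonant
  'b' at position 8: consonant
Total vowels: 4

4


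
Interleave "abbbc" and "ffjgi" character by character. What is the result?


Interleaving "abbbc" and "ffjgi":
  Position 0: 'a' from first, 'f' from second => "af"
  Position 1: 'b' from first, 'f' from second => "bf"
  Position 2: 'b' from first, 'j' from second => "bj"
  Position 3: 'b' from first, 'g' from second => "bg"
  Position 4: 'c' from first, 'i' from second => "ci"
Result: afbfbjbgci

afbfbjbgci


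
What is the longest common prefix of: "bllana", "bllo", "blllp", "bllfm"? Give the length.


Words: bllana, bllo, blllp, bllfm
  Position 0: all 'b' => match
  Position 1: all 'l' => match
  Position 2: all 'l' => match
  Position 3: ('a', 'o', 'l', 'f') => mismatch, stop
LCP = "bll" (length 3)

3


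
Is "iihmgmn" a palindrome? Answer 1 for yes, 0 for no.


Input: iihmgmn
Reversed: nmgmhii
  Compare pos 0 ('i') with pos 6 ('n'): MISMATCH
  Compare pos 1 ('i') with pos 5 ('m'): MISMATCH
  Compare pos 2 ('h') with pos 4 ('g'): MISMATCH
Result: not a palindrome

0


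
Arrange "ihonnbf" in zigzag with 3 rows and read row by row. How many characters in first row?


Zigzag "ihonnbf" into 3 rows:
Placing characters:
  'i' => row 0
  'h' => row 1
  'o' => row 2
  'n' => row 1
  'n' => row 0
  'b' => row 1
  'f' => row 2
Rows:
  Row 0: "in"
  Row 1: "hnb"
  Row 2: "of"
First row length: 2

2


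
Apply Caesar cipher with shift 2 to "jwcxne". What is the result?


Caesar cipher: shift "jwcxne" by 2
  'j' (pos 9) + 2 = pos 11 = 'l'
  'w' (pos 22) + 2 = pos 24 = 'y'
  'c' (pos 2) + 2 = pos 4 = 'e'
  'x' (pos 23) + 2 = pos 25 = 'z'
  'n' (pos 13) + 2 = pos 15 = 'p'
  'e' (pos 4) + 2 = pos 6 = 'g'
Result: lyezpg

lyezpg


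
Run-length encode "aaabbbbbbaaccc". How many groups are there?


Input: aaabbbbbbaaccc
Scanning for consecutive runs:
  Group 1: 'a' x 3 (positions 0-2)
  Group 2: 'b' x 6 (positions 3-8)
  Group 3: 'a' x 2 (positions 9-10)
  Group 4: 'c' x 3 (positions 11-13)
Total groups: 4

4


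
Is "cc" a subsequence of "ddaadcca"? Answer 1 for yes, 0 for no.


Check if "cc" is a subsequence of "ddaadcca"
Greedy scan:
  Position 0 ('d'): no match needed
  Position 1 ('d'): no match needed
  Position 2 ('a'): no match needed
  Position 3 ('a'): no match needed
  Position 4 ('d'): no match needed
  Position 5 ('c'): matches sub[0] = 'c'
  Position 6 ('c'): matches sub[1] = 'c'
  Position 7 ('a'): no match needed
All 2 characters matched => is a subsequence

1


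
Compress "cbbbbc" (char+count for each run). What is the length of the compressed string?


Input: cbbbbc
Runs:
  'c' x 1 => "c1"
  'b' x 4 => "b4"
  'c' x 1 => "c1"
Compressed: "c1b4c1"
Compressed length: 6

6


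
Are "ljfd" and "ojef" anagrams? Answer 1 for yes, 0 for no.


Strings: "ljfd", "ojef"
Sorted first:  dfjl
Sorted second: efjo
Differ at position 0: 'd' vs 'e' => not anagrams

0


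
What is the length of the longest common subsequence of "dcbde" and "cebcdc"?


LCS of "dcbde" and "cebcdc"
DP table:
           c    e    b    c    d    c
      0    0    0    0    0    0    0
  d   0    0    0    0    0    1    1
  c   0    1    1    1    1    1    2
  b   0    1    1    2    2    2    2
  d   0    1    1    2    2    3    3
  e   0    1    2    2    2    3    3
LCS length = dp[5][6] = 3

3


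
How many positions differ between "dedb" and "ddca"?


Comparing "dedb" and "ddca" position by position:
  Position 0: 'd' vs 'd' => same
  Position 1: 'e' vs 'd' => DIFFER
  Position 2: 'd' vs 'c' => DIFFER
  Position 3: 'b' vs 'a' => DIFFER
Positions that differ: 3

3


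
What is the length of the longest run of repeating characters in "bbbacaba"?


Input: "bbbacaba"
Scanning for longest run:
  Position 1 ('b'): continues run of 'b', length=2
  Position 2 ('b'): continues run of 'b', length=3
  Position 3 ('a'): new char, reset run to 1
  Position 4 ('c'): new char, reset run to 1
  Position 5 ('a'): new char, reset run to 1
  Position 6 ('b'): new char, reset run to 1
  Position 7 ('a'): new char, reset run to 1
Longest run: 'b' with length 3

3


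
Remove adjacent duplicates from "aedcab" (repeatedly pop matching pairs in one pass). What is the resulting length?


Input: aedcab
Stack-based adjacent duplicate removal:
  Read 'a': push. Stack: a
  Read 'e': push. Stack: ae
  Read 'd': push. Stack: aed
  Read 'c': push. Stack: aedc
  Read 'a': push. Stack: aedca
  Read 'b': push. Stack: aedcab
Final stack: "aedcab" (length 6)

6


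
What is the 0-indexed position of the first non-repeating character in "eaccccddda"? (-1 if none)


Input: eaccccddda
Character frequencies:
  'a': 2
  'c': 4
  'd': 3
  'e': 1
Scanning left to right for freq == 1:
  Position 0 ('e'): unique! => answer = 0

0


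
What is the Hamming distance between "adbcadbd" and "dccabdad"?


Comparing "adbcadbd" and "dccabdad" position by position:
  Position 0: 'a' vs 'd' => differ
  Position 1: 'd' vs 'c' => differ
  Position 2: 'b' vs 'c' => differ
  Position 3: 'c' vs 'a' => differ
  Position 4: 'a' vs 'b' => differ
  Position 5: 'd' vs 'd' => same
  Position 6: 'b' vs 'a' => differ
  Position 7: 'd' vs 'd' => same
Total differences (Hamming distance): 6

6


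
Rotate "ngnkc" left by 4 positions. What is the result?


Input: "ngnkc", rotate left by 4
First 4 characters: "ngnk"
Remaining characters: "c"
Concatenate remaining + first: "c" + "ngnk" = "cngnk"

cngnk


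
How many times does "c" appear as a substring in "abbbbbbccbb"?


Searching for "c" in "abbbbbbccbb"
Scanning each position:
  Position 0: "a" => no
  Position 1: "b" => no
  Position 2: "b" => no
  Position 3: "b" => no
  Position 4: "b" => no
  Position 5: "b" => no
  Position 6: "b" => no
  Position 7: "c" => MATCH
  Position 8: "c" => MATCH
  Position 9: "b" => no
  Position 10: "b" => no
Total occurrences: 2

2


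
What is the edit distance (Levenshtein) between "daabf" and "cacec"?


Computing edit distance: "daabf" -> "cacec"
DP table:
           c    a    c    e    c
      0    1    2    3    4    5
  d   1    1    2    3    4    5
  a   2    2    1    2    3    4
  a   3    3    2    2    3    4
  b   4    4    3    3    3    4
  f   5    5    4    4    4    4
Edit distance = dp[5][5] = 4

4


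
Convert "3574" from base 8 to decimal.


Input: "3574" in base 8
Positional expansion:
  Digit '3' (value 3) x 8^3 = 1536
  Digit '5' (value 5) x 8^2 = 320
  Digit '7' (value 7) x 8^1 = 56
  Digit '4' (value 4) x 8^0 = 4
Sum = 1916

1916


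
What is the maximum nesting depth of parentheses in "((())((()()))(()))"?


Input: "((())((()()))(()))"
Tracking depth:
  Position 0 '(': depth becomes 1
  Position 1 '(': depth becomes 2
  Position 2 '(': depth becomes 3
  Position 3 ')': depth becomes 2
  Position 4 ')': depth becomes 1
  Position 5 '(': depth becomes 2
  Position 6 '(': depth becomes 3
  Position 7 '(': depth becomes 4
  Position 8 ')': depth becomes 3
  Position 9 '(': depth becomes 4
  Position 10 ')': depth becomes 3
  Position 11 ')': depth becomes 2
  Position 12 ')': depth becomes 1
  Position 13 '(': depth becomes 2
  Position 14 '(': depth becomes 3
  Position 15 ')': depth becomes 2
  Position 16 ')': depth becomes 1
  Position 17 ')': depth becomes 0
Maximum depth reached: 4

4


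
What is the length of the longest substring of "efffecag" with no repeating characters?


Input: "efffecag"
Sliding window (track last position of each char):
  Position 0 ('e'): window [0,0] length 1 -- new best
  Position 1 ('f'): window [0,1] length 2 -- new best
  Position 2 ('f'): repeat (last at 1), move window start to 2
  Position 2 ('f'): window [2,2] length 1
  Position 3 ('f'): repeat (last at 2), move window start to 3
  Position 3 ('f'): window [3,3] length 1
  Position 4 ('e'): window [3,4] length 2
  Position 5 ('c'): window [3,5] length 3 -- new best
  Position 6 ('a'): window [3,6] length 4 -- new best
  Position 7 ('g'): window [3,7] length 5 -- new best
Longest substring with no repeats: "fecag" with length 5

5


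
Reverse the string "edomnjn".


Input: edomnjn
Reading characters right to left:
  Position 6: 'n'
  Position 5: 'j'
  Position 4: 'n'
  Position 3: 'm'
  Position 2: 'o'
  Position 1: 'd'
  Position 0: 'e'
Reversed: njnmode

njnmode


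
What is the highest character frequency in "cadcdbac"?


Input: cadcdbac
Character counts:
  'a': 2
  'b': 1
  'c': 3
  'd': 2
Maximum frequency: 3

3


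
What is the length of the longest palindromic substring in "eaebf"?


Input: "eaebf"
Checking substrings for palindromes:
  [0:3] "eae" (len 3) => palindrome
Longest palindromic substring: "eae" with length 3

3


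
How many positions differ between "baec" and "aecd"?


Comparing "baec" and "aecd" position by position:
  Position 0: 'b' vs 'a' => DIFFER
  Position 1: 'a' vs 'e' => DIFFER
  Position 2: 'e' vs 'c' => DIFFER
  Position 3: 'c' vs 'd' => DIFFER
Positions that differ: 4

4


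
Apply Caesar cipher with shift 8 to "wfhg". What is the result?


Caesar cipher: shift "wfhg" by 8
  'w' (pos 22) + 8 = pos 4 = 'e'
  'f' (pos 5) + 8 = pos 13 = 'n'
  'h' (pos 7) + 8 = pos 15 = 'p'
  'g' (pos 6) + 8 = pos 14 = 'o'
Result: enpo

enpo


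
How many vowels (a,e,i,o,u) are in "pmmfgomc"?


Input: pmmfgomc
Checking each character:
  'p' at position 0: consonant
  'm' at position 1: consonant
  'm' at position 2: consonant
  'f' at position 3: consonant
  'g' at position 4: consonant
  'o' at position 5: vowel (running total: 1)
  'm' at position 6: consonant
  'c' at position 7: consonant
Total vowels: 1

1


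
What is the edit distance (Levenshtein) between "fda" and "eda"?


Computing edit distance: "fda" -> "eda"
DP table:
           e    d    a
      0    1    2    3
  f   1    1    2    3
  d   2    2    1    2
  a   3    3    2    1
Edit distance = dp[3][3] = 1

1


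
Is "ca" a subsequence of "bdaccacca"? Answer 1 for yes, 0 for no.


Check if "ca" is a subsequence of "bdaccacca"
Greedy scan:
  Position 0 ('b'): no match needed
  Position 1 ('d'): no match needed
  Position 2 ('a'): no match needed
  Position 3 ('c'): matches sub[0] = 'c'
  Position 4 ('c'): no match needed
  Position 5 ('a'): matches sub[1] = 'a'
  Position 6 ('c'): no match needed
  Position 7 ('c'): no match needed
  Position 8 ('a'): no match needed
All 2 characters matched => is a subsequence

1


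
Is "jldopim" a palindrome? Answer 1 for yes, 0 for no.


Input: jldopim
Reversed: mipodlj
  Compare pos 0 ('j') with pos 6 ('m'): MISMATCH
  Compare pos 1 ('l') with pos 5 ('i'): MISMATCH
  Compare pos 2 ('d') with pos 4 ('p'): MISMATCH
Result: not a palindrome

0


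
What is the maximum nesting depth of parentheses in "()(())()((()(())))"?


Input: "()(())()((()(())))"
Tracking depth:
  Position 0 '(': depth becomes 1
  Position 1 ')': depth becomes 0
  Position 2 '(': depth becomes 1
  Position 3 '(': depth becomes 2
  Position 4 ')': depth becomes 1
  Position 5 ')': depth becomes 0
  Position 6 '(': depth becomes 1
  Position 7 ')': depth becomes 0
  Position 8 '(': depth becomes 1
  Position 9 '(': depth becomes 2
  Position 10 '(': depth becomes 3
  Position 11 ')': depth becomes 2
  Position 12 '(': depth becomes 3
  Position 13 '(': depth becomes 4
  Position 14 ')': depth becomes 3
  Position 15 ')': depth becomes 2
  Position 16 ')': depth becomes 1
  Position 17 ')': depth becomes 0
Maximum depth reached: 4

4


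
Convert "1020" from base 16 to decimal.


Input: "1020" in base 16
Positional expansion:
  Digit '1' (value 1) x 16^3 = 4096
  Digit '0' (value 0) x 16^2 = 0
  Digit '2' (value 2) x 16^1 = 32
  Digit '0' (value 0) x 16^0 = 0
Sum = 4128

4128


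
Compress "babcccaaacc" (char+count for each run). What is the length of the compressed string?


Input: babcccaaacc
Runs:
  'b' x 1 => "b1"
  'a' x 1 => "a1"
  'b' x 1 => "b1"
  'c' x 3 => "c3"
  'a' x 3 => "a3"
  'c' x 2 => "c2"
Compressed: "b1a1b1c3a3c2"
Compressed length: 12

12


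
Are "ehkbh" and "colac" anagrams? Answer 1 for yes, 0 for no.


Strings: "ehkbh", "colac"
Sorted first:  behhk
Sorted second: acclo
Differ at position 0: 'b' vs 'a' => not anagrams

0


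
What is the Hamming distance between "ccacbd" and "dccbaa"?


Comparing "ccacbd" and "dccbaa" position by position:
  Position 0: 'c' vs 'd' => differ
  Position 1: 'c' vs 'c' => same
  Position 2: 'a' vs 'c' => differ
  Position 3: 'c' vs 'b' => differ
  Position 4: 'b' vs 'a' => differ
  Position 5: 'd' vs 'a' => differ
Total differences (Hamming distance): 5

5


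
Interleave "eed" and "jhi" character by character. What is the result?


Interleaving "eed" and "jhi":
  Position 0: 'e' from first, 'j' from second => "ej"
  Position 1: 'e' from first, 'h' from second => "eh"
  Position 2: 'd' from first, 'i' from second => "di"
Result: ejehdi

ejehdi


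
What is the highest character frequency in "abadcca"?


Input: abadcca
Character counts:
  'a': 3
  'b': 1
  'c': 2
  'd': 1
Maximum frequency: 3

3


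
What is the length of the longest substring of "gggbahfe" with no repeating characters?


Input: "gggbahfe"
Sliding window (track last position of each char):
  Position 0 ('g'): window [0,0] length 1 -- new best
  Position 1 ('g'): repeat (last at 0), move window start to 1
  Position 1 ('g'): window [1,1] length 1
  Position 2 ('g'): repeat (last at 1), move window start to 2
  Position 2 ('g'): window [2,2] length 1
  Position 3 ('b'): window [2,3] length 2 -- new best
  Position 4 ('a'): window [2,4] length 3 -- new best
  Position 5 ('h'): window [2,5] length 4 -- new best
  Position 6 ('f'): window [2,6] length 5 -- new best
  Position 7 ('e'): window [2,7] length 6 -- new best
Longest substring with no repeats: "gbahfe" with length 6

6
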